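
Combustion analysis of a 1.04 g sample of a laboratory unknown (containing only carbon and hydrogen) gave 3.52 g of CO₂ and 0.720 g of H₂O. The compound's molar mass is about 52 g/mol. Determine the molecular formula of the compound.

C4H4

mol C = 3.52 g CO₂ ÷ 44.009 g/mol = 0.07998 mol
mol H = 2 × 0.720 g H₂O ÷ 18.015 g/mol = 0.07993 mol
Divide by the smallest (0.07993 mol): C 1.001, H 1.000
Empirical formula: CH
Empirical-formula mass = 13.02 g/mol; 52 ÷ 13.02 ≈ 4, so the molecular formula is C4H4.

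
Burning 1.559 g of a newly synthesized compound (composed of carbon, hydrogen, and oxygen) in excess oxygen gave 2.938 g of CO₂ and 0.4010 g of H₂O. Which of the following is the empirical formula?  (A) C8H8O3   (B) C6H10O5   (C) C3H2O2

mol C = 2.938 g CO₂ ÷ 44.009 g/mol = 0.066759 mol
mol H = 2 × 0.4010 g H₂O ÷ 18.015 g/mol = 0.044518 mol
mass O = 1.559 − (0.80184 + 0.044875) = 0.71228 g → mol O = 0.71228 ÷ 15.999 = 0.044520 mol
Divide by the smallest (0.044518 mol): C 1.500, H 1.000, O 1.000
Multiplying each by 2 gives whole numbers: C 3.00, H 2.00, O 2.00

(C) C3H2O2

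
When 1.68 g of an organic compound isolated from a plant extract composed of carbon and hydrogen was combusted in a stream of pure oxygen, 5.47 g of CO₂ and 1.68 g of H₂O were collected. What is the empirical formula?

mol C = 5.47 g CO₂ ÷ 44.009 g/mol = 0.1243 mol
mol H = 2 × 1.68 g H₂O ÷ 18.015 g/mol = 0.1865 mol
Divide by the smallest (0.1243 mol): C 1.000, H 1.501
Multiplying each by 2 gives whole numbers: C 2.00, H 3.00

C2H3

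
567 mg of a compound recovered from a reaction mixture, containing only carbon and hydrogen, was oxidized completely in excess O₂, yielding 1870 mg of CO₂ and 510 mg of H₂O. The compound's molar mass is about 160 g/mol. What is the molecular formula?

C12H16

mol C = 1.87 g CO₂ ÷ 44.009 g/mol = 0.04249 mol
mol H = 2 × 0.510 g H₂O ÷ 18.015 g/mol = 0.05662 mol
Divide by the smallest (0.04249 mol): C 1.000, H 1.332
Multiplying each by 3 gives whole numbers: C 3.00, H 4.00
Empirical formula: C3H4
Empirical-formula mass = 40.06 g/mol; 160 ÷ 40.06 ≈ 4, so the molecular formula is C12H16.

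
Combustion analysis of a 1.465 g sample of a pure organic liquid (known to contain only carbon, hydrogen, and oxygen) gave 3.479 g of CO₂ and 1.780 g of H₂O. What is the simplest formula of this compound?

mol C = 3.479 g CO₂ ÷ 44.009 g/mol = 0.079052 mol
mol H = 2 × 1.780 g H₂O ÷ 18.015 g/mol = 0.19761 mol
mass O = 1.465 − (0.94949 + 0.19919) = 0.31631 g → mol O = 0.31631 ÷ 15.999 = 0.019771 mol
Divide by the smallest (0.019771 mol): C 3.998, H 9.995, O 1.000

C4H10O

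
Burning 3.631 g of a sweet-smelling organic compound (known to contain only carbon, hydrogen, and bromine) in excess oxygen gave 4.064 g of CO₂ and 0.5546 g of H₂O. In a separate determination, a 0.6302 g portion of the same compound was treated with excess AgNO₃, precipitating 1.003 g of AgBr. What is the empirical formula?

C3H2Br

mol C = 4.064 g CO₂ ÷ 44.009 g/mol = 0.092345 mol
mol H = 2 × 0.5546 g H₂O ÷ 18.015 g/mol = 0.061571 mol
From the AgBr data: mol Br per gram of compound = (1.003 ÷ 187.772) ÷ 0.6302 = 0.0084760 mol/g, so in the 3.631 g combustion sample mol Br = 0.030776 mol
Divide by the smallest (0.030776 mol): C 3.001, H 2.001, Br 1.000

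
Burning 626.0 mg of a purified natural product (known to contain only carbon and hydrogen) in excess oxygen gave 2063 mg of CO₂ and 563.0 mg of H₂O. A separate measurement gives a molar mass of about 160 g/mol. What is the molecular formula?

C12H16

mol C = 2.063 g CO₂ ÷ 44.009 g/mol = 0.046877 mol
mol H = 2 × 0.5630 g H₂O ÷ 18.015 g/mol = 0.062503 mol
Divide by the smallest (0.046877 mol): C 1.000, H 1.333
Multiplying each by 3 gives whole numbers: C 3.00, H 4.00
Empirical formula: C3H4
Empirical-formula mass = 40.06 g/mol; 160 ÷ 40.06 ≈ 4, so the molecular formula is C12H16.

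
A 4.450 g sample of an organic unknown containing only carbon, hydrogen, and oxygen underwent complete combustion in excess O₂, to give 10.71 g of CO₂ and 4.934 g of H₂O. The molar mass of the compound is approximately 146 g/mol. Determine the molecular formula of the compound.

C8H18O2

mol C = 10.71 g CO₂ ÷ 44.009 g/mol = 0.24336 mol
mol H = 2 × 4.934 g H₂O ÷ 18.015 g/mol = 0.54777 mol
mass O = 4.450 − (2.9230 + 0.55215) = 0.97486 g → mol O = 0.97486 ÷ 15.999 = 0.060933 mol
Divide by the smallest (0.060933 mol): C 3.994, H 8.990, O 1.000
Empirical formula: C4H9O
Empirical-formula mass = 73.11 g/mol; 146 ÷ 73.11 ≈ 2, so the molecular formula is C8H18O2.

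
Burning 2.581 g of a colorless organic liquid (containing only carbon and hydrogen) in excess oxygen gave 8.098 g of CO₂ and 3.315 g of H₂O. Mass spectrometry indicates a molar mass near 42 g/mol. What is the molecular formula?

mol C = 8.098 g CO₂ ÷ 44.009 g/mol = 0.18401 mol
mol H = 2 × 3.315 g H₂O ÷ 18.015 g/mol = 0.36803 mol
Divide by the smallest (0.18401 mol): C 1.000, H 2.000
Empirical formula: CH2
Empirical-formula mass = 14.03 g/mol; 42 ÷ 14.03 ≈ 3, so the molecular formula is C3H6.

C3H6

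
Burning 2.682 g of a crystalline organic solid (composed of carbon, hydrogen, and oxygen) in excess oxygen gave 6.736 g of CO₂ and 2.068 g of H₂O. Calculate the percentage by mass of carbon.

68.55%

mol C = 6.736 g CO₂ ÷ 44.009 g/mol = 0.15306 mol
mol H = 2 × 2.068 g H₂O ÷ 18.015 g/mol = 0.22959 mol
mass O = 2.682 − (1.8384 + 0.23142) = 0.61218 g → mol O = 0.61218 ÷ 15.999 = 0.038264 mol
mass % C = 1.8384 g ÷ 2.682 g × 100%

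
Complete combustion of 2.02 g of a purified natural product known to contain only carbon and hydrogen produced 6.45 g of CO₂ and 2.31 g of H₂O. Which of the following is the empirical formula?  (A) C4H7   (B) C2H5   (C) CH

mol C = 6.45 g CO₂ ÷ 44.009 g/mol = 0.1466 mol
mol H = 2 × 2.31 g H₂O ÷ 18.015 g/mol = 0.2565 mol
Divide by the smallest (0.1466 mol): C 1.000, H 1.750
Multiplying each by 4 gives whole numbers: C 4.00, H 7.00

(A) C4H7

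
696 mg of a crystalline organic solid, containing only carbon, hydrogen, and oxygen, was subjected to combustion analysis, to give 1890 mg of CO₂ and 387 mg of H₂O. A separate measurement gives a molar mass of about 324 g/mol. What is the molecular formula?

mol C = 1.89 g CO₂ ÷ 44.009 g/mol = 0.04295 mol
mol H = 2 × 0.387 g H₂O ÷ 18.015 g/mol = 0.04296 mol
mass O = 0.696 − (0.5158 + 0.04331) = 0.1369 g → mol O = 0.1369 ÷ 15.999 = 0.008555 mol
Divide by the smallest (0.008555 mol): C 5.020, H 5.022, O 1.000
Empirical formula: C5H5O
Empirical-formula mass = 81.09 g/mol; 324 ÷ 81.09 ≈ 4, so the molecular formula is C20H20O4.

C20H20O4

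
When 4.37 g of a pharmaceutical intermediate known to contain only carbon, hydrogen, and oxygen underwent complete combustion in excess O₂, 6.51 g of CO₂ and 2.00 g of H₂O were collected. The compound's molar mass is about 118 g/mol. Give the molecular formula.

C4H6O4

mol C = 6.51 g CO₂ ÷ 44.009 g/mol = 0.1479 mol
mol H = 2 × 2.00 g H₂O ÷ 18.015 g/mol = 0.2220 mol
mass O = 4.37 − (1.777 + 0.2238) = 2.369 g → mol O = 2.369 ÷ 15.999 = 0.1481 mol
Divide by the smallest (0.1479 mol): C 1.000, H 1.501, O 1.001
Multiplying each by 2 gives whole numbers: C 2.00, H 3.00, O 2.00
Empirical formula: C2H3O2
Empirical-formula mass = 59.04 g/mol; 118 ÷ 59.04 ≈ 2, so the molecular formula is C4H6O4.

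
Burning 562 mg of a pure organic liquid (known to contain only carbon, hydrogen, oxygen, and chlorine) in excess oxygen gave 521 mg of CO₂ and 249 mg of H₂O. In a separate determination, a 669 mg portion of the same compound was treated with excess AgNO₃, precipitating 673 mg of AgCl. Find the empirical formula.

mol C = 0.521 g CO₂ ÷ 44.009 g/mol = 0.01184 mol
mol H = 2 × 0.249 g H₂O ÷ 18.015 g/mol = 0.02764 mol
From the AgCl data: mol Cl per gram of compound = (0.673 ÷ 143.318) ÷ 0.669 = 0.007019 mol/g, so in the 0.562 g combustion sample mol Cl = 0.003945 mol
mass O = 0.562 − (0.1422 + 0.02786 + 0.1398) = 0.2521 g → mol O = 0.2521 ÷ 15.999 = 0.01576 mol
Divide by the smallest (0.003945 mol): C 3.001, H 7.008, Cl 1.000, O 3.994

C3H7ClO4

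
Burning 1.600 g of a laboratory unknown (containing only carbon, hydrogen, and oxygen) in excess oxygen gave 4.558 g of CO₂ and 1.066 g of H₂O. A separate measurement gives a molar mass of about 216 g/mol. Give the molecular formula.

C14H16O2

mol C = 4.558 g CO₂ ÷ 44.009 g/mol = 0.10357 mol
mol H = 2 × 1.066 g H₂O ÷ 18.015 g/mol = 0.11835 mol
mass O = 1.600 − (1.2440 + 0.11929) = 0.23673 g → mol O = 0.23673 ÷ 15.999 = 0.014797 mol
Divide by the smallest (0.014797 mol): C 7.000, H 7.998, O 1.000
Empirical formula: C7H8O
Empirical-formula mass = 108.14 g/mol; 216 ÷ 108.14 ≈ 2, so the molecular formula is C14H16O2.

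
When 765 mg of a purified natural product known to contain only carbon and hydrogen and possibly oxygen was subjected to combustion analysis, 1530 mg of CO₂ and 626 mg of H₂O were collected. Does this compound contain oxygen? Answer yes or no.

mol C = 1.53 g CO₂ ÷ 44.009 g/mol = 0.03477 mol
mol H = 2 × 0.626 g H₂O ÷ 18.015 g/mol = 0.06950 mol
C and H account for only 0.4876 g of the 0.765 g sample; the remaining 0.2774 g must be oxygen.

yes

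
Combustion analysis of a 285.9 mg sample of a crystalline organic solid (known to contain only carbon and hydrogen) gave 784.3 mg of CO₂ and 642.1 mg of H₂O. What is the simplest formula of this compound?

CH4

mol C = 0.7843 g CO₂ ÷ 44.009 g/mol = 0.017821 mol
mol H = 2 × 0.6421 g H₂O ÷ 18.015 g/mol = 0.071285 mol
Divide by the smallest (0.017821 mol): C 1.000, H 4.000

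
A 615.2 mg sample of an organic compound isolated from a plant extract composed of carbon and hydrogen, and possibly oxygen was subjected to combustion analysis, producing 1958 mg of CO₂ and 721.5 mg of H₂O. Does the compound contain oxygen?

mol C = 1.958 g CO₂ ÷ 44.009 g/mol = 0.044491 mol
mol H = 2 × 0.7215 g H₂O ÷ 18.015 g/mol = 0.080100 mol
C and H together account for 0.61512 g — essentially the entire 0.6152 g sample — so the compound contains no oxygen.

no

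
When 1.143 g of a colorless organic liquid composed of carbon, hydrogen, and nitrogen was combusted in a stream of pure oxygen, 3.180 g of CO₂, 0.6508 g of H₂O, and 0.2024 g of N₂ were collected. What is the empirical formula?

C5H5N

mol C = 3.180 g CO₂ ÷ 44.009 g/mol = 0.072258 mol
mol H = 2 × 0.6508 g H₂O ÷ 18.015 g/mol = 0.072251 mol
mol N = 2 × 0.2024 g N₂ ÷ 28.014 g/mol = 0.014450 mol
Divide by the smallest (0.014450 mol): C 5.001, H 5.000, N 1.000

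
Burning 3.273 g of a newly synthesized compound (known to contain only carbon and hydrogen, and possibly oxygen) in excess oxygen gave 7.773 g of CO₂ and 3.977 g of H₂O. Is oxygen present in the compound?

mol C = 7.773 g CO₂ ÷ 44.009 g/mol = 0.17662 mol
mol H = 2 × 3.977 g H₂O ÷ 18.015 g/mol = 0.44152 mol
C and H account for only 2.5665 g of the 3.273 g sample; the remaining 0.70653 g must be oxygen.

yes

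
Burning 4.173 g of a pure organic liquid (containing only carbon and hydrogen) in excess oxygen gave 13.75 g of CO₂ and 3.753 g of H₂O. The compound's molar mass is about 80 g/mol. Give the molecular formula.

C6H8

mol C = 13.75 g CO₂ ÷ 44.009 g/mol = 0.31244 mol
mol H = 2 × 3.753 g H₂O ÷ 18.015 g/mol = 0.41665 mol
Divide by the smallest (0.31244 mol): C 1.000, H 1.334
Multiplying each by 3 gives whole numbers: C 3.00, H 4.00
Empirical formula: C3H4
Empirical-formula mass = 40.06 g/mol; 80 ÷ 40.06 ≈ 2, so the molecular formula is C6H8.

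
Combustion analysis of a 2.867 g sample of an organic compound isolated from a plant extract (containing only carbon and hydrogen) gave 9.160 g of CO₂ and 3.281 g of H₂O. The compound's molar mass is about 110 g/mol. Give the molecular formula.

C8H14

mol C = 9.160 g CO₂ ÷ 44.009 g/mol = 0.20814 mol
mol H = 2 × 3.281 g H₂O ÷ 18.015 g/mol = 0.36425 mol
Divide by the smallest (0.20814 mol): C 1.000, H 1.750
Multiplying each by 4 gives whole numbers: C 4.00, H 7.00
Empirical formula: C4H7
Empirical-formula mass = 55.10 g/mol; 110 ÷ 55.10 ≈ 2, so the molecular formula is C8H14.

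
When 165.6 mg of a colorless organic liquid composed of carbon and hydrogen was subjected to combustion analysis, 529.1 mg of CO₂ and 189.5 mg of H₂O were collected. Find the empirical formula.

mol C = 0.5291 g CO₂ ÷ 44.009 g/mol = 0.012023 mol
mol H = 2 × 0.1895 g H₂O ÷ 18.015 g/mol = 0.021038 mol
Divide by the smallest (0.012023 mol): C 1.000, H 1.750
Multiplying each by 4 gives whole numbers: C 4.00, H 7.00

C4H7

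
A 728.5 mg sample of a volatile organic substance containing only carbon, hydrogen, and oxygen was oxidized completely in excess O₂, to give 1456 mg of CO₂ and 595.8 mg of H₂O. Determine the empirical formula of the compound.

C2H4O

mol C = 1.456 g CO₂ ÷ 44.009 g/mol = 0.033084 mol
mol H = 2 × 0.5958 g H₂O ÷ 18.015 g/mol = 0.066145 mol
mass O = 0.7285 − (0.39737 + 0.066674) = 0.26445 g → mol O = 0.26445 ÷ 15.999 = 0.016529 mol
Divide by the smallest (0.016529 mol): C 2.002, H 4.002, O 1.000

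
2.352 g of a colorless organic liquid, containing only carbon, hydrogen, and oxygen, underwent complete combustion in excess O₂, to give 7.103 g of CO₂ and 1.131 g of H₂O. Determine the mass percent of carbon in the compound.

mol C = 7.103 g CO₂ ÷ 44.009 g/mol = 0.16140 mol
mol H = 2 × 1.131 g H₂O ÷ 18.015 g/mol = 0.12556 mol
mass O = 2.352 − (1.9386 + 0.12657) = 0.28687 g → mol O = 0.28687 ÷ 15.999 = 0.017931 mol
mass % C = 1.9386 g ÷ 2.352 g × 100%

82.42%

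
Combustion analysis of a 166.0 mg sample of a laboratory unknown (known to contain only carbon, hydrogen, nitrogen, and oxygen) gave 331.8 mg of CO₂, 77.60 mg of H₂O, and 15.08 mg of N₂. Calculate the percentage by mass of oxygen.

mol C = 0.3318 g CO₂ ÷ 44.009 g/mol = 0.0075394 mol
mol H = 2 × 0.07760 g H₂O ÷ 18.015 g/mol = 0.0086150 mol
mol N = 2 × 0.01508 g N₂ ÷ 28.014 g/mol = 0.0010766 mol
mass O = 0.1660 − (0.090555 + 0.0086840 + 0.015080) = 0.051681 g → mol O = 0.051681 ÷ 15.999 = 0.0032302 mol
mass % O = 0.051681 g ÷ 0.1660 g × 100%

31.13%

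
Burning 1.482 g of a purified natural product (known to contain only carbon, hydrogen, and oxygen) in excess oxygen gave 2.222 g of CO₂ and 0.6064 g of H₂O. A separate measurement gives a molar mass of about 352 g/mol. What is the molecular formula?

C12H16O12

mol C = 2.222 g CO₂ ÷ 44.009 g/mol = 0.050490 mol
mol H = 2 × 0.6064 g H₂O ÷ 18.015 g/mol = 0.067322 mol
mass O = 1.482 − (0.60643 + 0.067860) = 0.80771 g → mol O = 0.80771 ÷ 15.999 = 0.050485 mol
Divide by the smallest (0.050485 mol): C 1.000, H 1.334, O 1.000
Multiplying each by 3 gives whole numbers: C 3.00, H 4.00, O 3.00
Empirical formula: C3H4O3
Empirical-formula mass = 88.06 g/mol; 352 ÷ 88.06 ≈ 4, so the molecular formula is C12H16O12.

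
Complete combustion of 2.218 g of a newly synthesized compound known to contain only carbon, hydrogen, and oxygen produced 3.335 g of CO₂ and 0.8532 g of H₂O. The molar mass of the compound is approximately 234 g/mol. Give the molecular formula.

mol C = 3.335 g CO₂ ÷ 44.009 g/mol = 0.075780 mol
mol H = 2 × 0.8532 g H₂O ÷ 18.015 g/mol = 0.094721 mol
mass O = 2.218 − (0.91019 + 0.095479) = 1.2123 g → mol O = 1.2123 ÷ 15.999 = 0.075775 mol
Divide by the smallest (0.075775 mol): C 1.000, H 1.250, O 1.000
Multiplying each by 4 gives whole numbers: C 4.00, H 5.00, O 4.00
Empirical formula: C4H5O4
Empirical-formula mass = 117.08 g/mol; 234 ÷ 117.08 ≈ 2, so the molecular formula is C8H10O8.

C8H10O8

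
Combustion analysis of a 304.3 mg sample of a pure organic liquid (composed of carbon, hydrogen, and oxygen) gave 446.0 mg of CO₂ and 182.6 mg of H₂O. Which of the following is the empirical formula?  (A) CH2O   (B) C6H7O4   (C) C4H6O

(A) CH2O

mol C = 0.4460 g CO₂ ÷ 44.009 g/mol = 0.010134 mol
mol H = 2 × 0.1826 g H₂O ÷ 18.015 g/mol = 0.020272 mol
mass O = 0.3043 − (0.12172 + 0.020434) = 0.16214 g → mol O = 0.16214 ÷ 15.999 = 0.010135 mol
Divide by the smallest (0.010134 mol): C 1.000, H 2.000, O 1.000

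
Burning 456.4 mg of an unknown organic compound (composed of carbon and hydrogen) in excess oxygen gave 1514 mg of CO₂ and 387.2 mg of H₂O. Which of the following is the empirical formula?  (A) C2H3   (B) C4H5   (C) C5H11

mol C = 1.514 g CO₂ ÷ 44.009 g/mol = 0.034402 mol
mol H = 2 × 0.3872 g H₂O ÷ 18.015 g/mol = 0.042986 mol
Divide by the smallest (0.034402 mol): C 1.000, H 1.250
Multiplying each by 4 gives whole numbers: C 4.00, H 5.00

(B) C4H5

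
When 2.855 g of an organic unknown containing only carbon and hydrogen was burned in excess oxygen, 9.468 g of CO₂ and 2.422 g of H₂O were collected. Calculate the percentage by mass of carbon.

mol C = 9.468 g CO₂ ÷ 44.009 g/mol = 0.21514 mol
mol H = 2 × 2.422 g H₂O ÷ 18.015 g/mol = 0.26889 mol
mass % C = 2.5840 g ÷ 2.855 g × 100%

90.51%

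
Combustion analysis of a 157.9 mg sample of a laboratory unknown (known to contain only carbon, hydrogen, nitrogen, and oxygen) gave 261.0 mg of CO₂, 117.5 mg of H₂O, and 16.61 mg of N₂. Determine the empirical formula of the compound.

C5H11NO3

mol C = 0.2610 g CO₂ ÷ 44.009 g/mol = 0.0059306 mol
mol H = 2 × 0.1175 g H₂O ÷ 18.015 g/mol = 0.013045 mol
mol N = 2 × 0.01661 g N₂ ÷ 28.014 g/mol = 0.0011858 mol
mass O = 0.1579 − (0.071232 + 0.013149 + 0.016610) = 0.056908 g → mol O = 0.056908 ÷ 15.999 = 0.0035570 mol
Divide by the smallest (0.0011858 mol): C 5.001, H 11.000, N 1.000, O 3.000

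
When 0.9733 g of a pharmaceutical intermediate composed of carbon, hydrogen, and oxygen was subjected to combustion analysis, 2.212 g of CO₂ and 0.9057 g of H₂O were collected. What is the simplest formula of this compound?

mol C = 2.212 g CO₂ ÷ 44.009 g/mol = 0.050262 mol
mol H = 2 × 0.9057 g H₂O ÷ 18.015 g/mol = 0.10055 mol
mass O = 0.9733 − (0.60370 + 0.10135) = 0.26824 g → mol O = 0.26824 ÷ 15.999 = 0.016766 mol
Divide by the smallest (0.016766 mol): C 2.998, H 5.997, O 1.000

C3H6O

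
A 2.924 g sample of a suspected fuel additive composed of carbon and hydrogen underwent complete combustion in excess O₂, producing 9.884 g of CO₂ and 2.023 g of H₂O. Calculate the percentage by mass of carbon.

mol C = 9.884 g CO₂ ÷ 44.009 g/mol = 0.22459 mol
mol H = 2 × 2.023 g H₂O ÷ 18.015 g/mol = 0.22459 mol
mass % C = 2.6976 g ÷ 2.924 g × 100%

92.26%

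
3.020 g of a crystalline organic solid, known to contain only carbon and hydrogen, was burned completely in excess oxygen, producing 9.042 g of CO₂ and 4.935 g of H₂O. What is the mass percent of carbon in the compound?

mol C = 9.042 g CO₂ ÷ 44.009 g/mol = 0.20546 mol
mol H = 2 × 4.935 g H₂O ÷ 18.015 g/mol = 0.54788 mol
mass % C = 2.4678 g ÷ 3.020 g × 100%

81.71%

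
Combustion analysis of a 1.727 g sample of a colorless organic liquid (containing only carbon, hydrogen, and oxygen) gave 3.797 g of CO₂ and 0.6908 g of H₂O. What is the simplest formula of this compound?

C9H8O4

mol C = 3.797 g CO₂ ÷ 44.009 g/mol = 0.086278 mol
mol H = 2 × 0.6908 g H₂O ÷ 18.015 g/mol = 0.076692 mol
mass O = 1.727 − (1.0363 + 0.077305) = 0.61341 g → mol O = 0.61341 ÷ 15.999 = 0.038341 mol
Divide by the smallest (0.038341 mol): C 2.250, H 2.000, O 1.000
Multiplying each by 4 gives whole numbers: C 9.00, H 8.00, O 4.00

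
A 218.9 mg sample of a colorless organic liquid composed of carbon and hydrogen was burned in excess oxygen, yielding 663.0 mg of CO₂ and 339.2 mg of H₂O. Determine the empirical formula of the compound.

mol C = 0.6630 g CO₂ ÷ 44.009 g/mol = 0.015065 mol
mol H = 2 × 0.3392 g H₂O ÷ 18.015 g/mol = 0.037658 mol
Divide by the smallest (0.015065 mol): C 1.000, H 2.500
Multiplying each by 2 gives whole numbers: C 2.00, H 5.00

C2H5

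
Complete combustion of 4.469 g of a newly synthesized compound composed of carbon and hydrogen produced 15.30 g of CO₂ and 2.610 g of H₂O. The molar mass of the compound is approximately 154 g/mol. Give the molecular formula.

C12H10

mol C = 15.30 g CO₂ ÷ 44.009 g/mol = 0.34766 mol
mol H = 2 × 2.610 g H₂O ÷ 18.015 g/mol = 0.28976 mol
Divide by the smallest (0.28976 mol): C 1.200, H 1.000
Multiplying each by 5 gives whole numbers: C 6.00, H 5.00
Empirical formula: C6H5
Empirical-formula mass = 77.11 g/mol; 154 ÷ 77.11 ≈ 2, so the molecular formula is C12H10.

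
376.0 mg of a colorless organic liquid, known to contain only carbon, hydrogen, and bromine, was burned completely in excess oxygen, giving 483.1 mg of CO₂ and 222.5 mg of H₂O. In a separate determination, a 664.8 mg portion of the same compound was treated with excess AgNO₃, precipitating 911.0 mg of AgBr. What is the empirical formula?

mol C = 0.4831 g CO₂ ÷ 44.009 g/mol = 0.010977 mol
mol H = 2 × 0.2225 g H₂O ÷ 18.015 g/mol = 0.024702 mol
From the AgBr data: mol Br per gram of compound = (0.9110 ÷ 187.772) ÷ 0.6648 = 0.0072979 mol/g, so in the 0.3760 g combustion sample mol Br = 0.0027440 mol
Divide by the smallest (0.0027440 mol): C 4.000, H 9.002, Br 1.000

C4H9Br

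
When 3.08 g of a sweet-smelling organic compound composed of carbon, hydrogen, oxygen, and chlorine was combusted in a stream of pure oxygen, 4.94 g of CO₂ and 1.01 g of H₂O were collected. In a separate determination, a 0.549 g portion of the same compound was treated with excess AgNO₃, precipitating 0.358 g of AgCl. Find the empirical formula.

C8H8ClO5

mol C = 4.94 g CO₂ ÷ 44.009 g/mol = 0.1122 mol
mol H = 2 × 1.01 g H₂O ÷ 18.015 g/mol = 0.1121 mol
From the AgCl data: mol Cl per gram of compound = (0.358 ÷ 143.318) ÷ 0.549 = 0.004550 mol/g, so in the 3.08 g combustion sample mol Cl = 0.01401 mol
mass O = 3.08 − (1.348 + 0.1130 + 0.4968) = 1.122 g → mol O = 1.122 ÷ 15.999 = 0.07013 mol
Divide by the smallest (0.01401 mol): C 8.010, H 8.001, Cl 1.000, O 5.004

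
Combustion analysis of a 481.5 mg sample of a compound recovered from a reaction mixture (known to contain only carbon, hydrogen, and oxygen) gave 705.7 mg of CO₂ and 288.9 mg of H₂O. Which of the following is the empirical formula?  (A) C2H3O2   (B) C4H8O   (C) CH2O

(C) CH2O

mol C = 0.7057 g CO₂ ÷ 44.009 g/mol = 0.016035 mol
mol H = 2 × 0.2889 g H₂O ÷ 18.015 g/mol = 0.032073 mol
mass O = 0.4815 − (0.19260 + 0.032330) = 0.25657 g → mol O = 0.25657 ÷ 15.999 = 0.016037 mol
Divide by the smallest (0.016035 mol): C 1.000, H 2.000, O 1.000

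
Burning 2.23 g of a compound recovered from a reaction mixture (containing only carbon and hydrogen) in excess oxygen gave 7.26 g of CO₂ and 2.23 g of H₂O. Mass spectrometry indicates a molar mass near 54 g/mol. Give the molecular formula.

C4H6

mol C = 7.26 g CO₂ ÷ 44.009 g/mol = 0.1650 mol
mol H = 2 × 2.23 g H₂O ÷ 18.015 g/mol = 0.2476 mol
Divide by the smallest (0.1650 mol): C 1.000, H 1.501
Multiplying each by 2 gives whole numbers: C 2.00, H 3.00
Empirical formula: C2H3
Empirical-formula mass = 27.05 g/mol; 54 ÷ 27.05 ≈ 2, so the molecular formula is C4H6.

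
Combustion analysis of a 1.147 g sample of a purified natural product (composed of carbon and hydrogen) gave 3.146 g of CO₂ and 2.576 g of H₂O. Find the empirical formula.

CH4

mol C = 3.146 g CO₂ ÷ 44.009 g/mol = 0.071485 mol
mol H = 2 × 2.576 g H₂O ÷ 18.015 g/mol = 0.28598 mol
Divide by the smallest (0.071485 mol): C 1.000, H 4.001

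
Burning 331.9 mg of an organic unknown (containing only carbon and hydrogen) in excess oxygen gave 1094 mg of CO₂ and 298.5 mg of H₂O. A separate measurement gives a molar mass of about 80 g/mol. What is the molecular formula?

C6H8

mol C = 1.094 g CO₂ ÷ 44.009 g/mol = 0.024859 mol
mol H = 2 × 0.2985 g H₂O ÷ 18.015 g/mol = 0.033139 mol
Divide by the smallest (0.024859 mol): C 1.000, H 1.333
Multiplying each by 3 gives whole numbers: C 3.00, H 4.00
Empirical formula: C3H4
Empirical-formula mass = 40.06 g/mol; 80 ÷ 40.06 ≈ 2, so the molecular formula is C6H8.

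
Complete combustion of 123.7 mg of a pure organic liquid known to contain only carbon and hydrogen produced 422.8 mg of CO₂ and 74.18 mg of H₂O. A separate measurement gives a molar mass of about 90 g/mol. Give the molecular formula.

C7H6

mol C = 0.4228 g CO₂ ÷ 44.009 g/mol = 0.0096071 mol
mol H = 2 × 0.07418 g H₂O ÷ 18.015 g/mol = 0.0082354 mol
Divide by the smallest (0.0082354 mol): C 1.167, H 1.000
Multiplying each by 6 gives whole numbers: C 7.00, H 6.00
Empirical formula: C7H6
Empirical-formula mass = 90.12 g/mol; 90 ÷ 90.12 ≈ 1, so the molecular formula is C7H6.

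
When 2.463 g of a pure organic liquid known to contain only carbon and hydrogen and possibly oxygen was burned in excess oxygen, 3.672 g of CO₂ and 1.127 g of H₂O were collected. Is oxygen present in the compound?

mol C = 3.672 g CO₂ ÷ 44.009 g/mol = 0.083437 mol
mol H = 2 × 1.127 g H₂O ÷ 18.015 g/mol = 0.12512 mol
C and H account for only 1.1283 g of the 2.463 g sample; the remaining 1.3347 g must be oxygen.

yes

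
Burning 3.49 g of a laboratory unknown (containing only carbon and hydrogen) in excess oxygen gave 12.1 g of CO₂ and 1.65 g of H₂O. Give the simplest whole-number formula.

C3H2

mol C = 12.1 g CO₂ ÷ 44.009 g/mol = 0.2749 mol
mol H = 2 × 1.65 g H₂O ÷ 18.015 g/mol = 0.1832 mol
Divide by the smallest (0.1832 mol): C 1.501, H 1.000
Multiplying each by 2 gives whole numbers: C 3.00, H 2.00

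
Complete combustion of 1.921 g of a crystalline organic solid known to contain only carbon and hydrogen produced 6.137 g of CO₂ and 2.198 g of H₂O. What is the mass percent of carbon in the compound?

mol C = 6.137 g CO₂ ÷ 44.009 g/mol = 0.13945 mol
mol H = 2 × 2.198 g H₂O ÷ 18.015 g/mol = 0.24402 mol
mass % C = 1.6749 g ÷ 1.921 g × 100%

87.19%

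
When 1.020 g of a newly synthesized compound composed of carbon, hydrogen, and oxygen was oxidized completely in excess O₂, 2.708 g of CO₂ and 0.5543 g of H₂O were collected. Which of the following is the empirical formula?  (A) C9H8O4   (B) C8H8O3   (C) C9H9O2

(C) C9H9O2

mol C = 2.708 g CO₂ ÷ 44.009 g/mol = 0.061533 mol
mol H = 2 × 0.5543 g H₂O ÷ 18.015 g/mol = 0.061538 mol
mass O = 1.020 − (0.73907 + 0.062030) = 0.21890 g → mol O = 0.21890 ÷ 15.999 = 0.013682 mol
Divide by the smallest (0.013682 mol): C 4.497, H 4.498, O 1.000
Multiplying each by 2 gives whole numbers: C 8.99, H 9.00, O 2.00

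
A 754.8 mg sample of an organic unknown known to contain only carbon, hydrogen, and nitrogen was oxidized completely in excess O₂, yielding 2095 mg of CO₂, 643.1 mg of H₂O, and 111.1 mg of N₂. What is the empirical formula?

C6H9N

mol C = 2.095 g CO₂ ÷ 44.009 g/mol = 0.047604 mol
mol H = 2 × 0.6431 g H₂O ÷ 18.015 g/mol = 0.071396 mol
mol N = 2 × 0.1111 g N₂ ÷ 28.014 g/mol = 0.0079317 mol
Divide by the smallest (0.0079317 mol): C 6.002, H 9.001, N 1.000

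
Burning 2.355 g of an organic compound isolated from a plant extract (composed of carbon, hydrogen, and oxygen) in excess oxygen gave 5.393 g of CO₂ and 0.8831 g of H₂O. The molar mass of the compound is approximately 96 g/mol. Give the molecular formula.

mol C = 5.393 g CO₂ ÷ 44.009 g/mol = 0.12254 mol
mol H = 2 × 0.8831 g H₂O ÷ 18.015 g/mol = 0.098041 mol
mass O = 2.355 − (1.4719 + 0.098825) = 0.78431 g → mol O = 0.78431 ÷ 15.999 = 0.049022 mol
Divide by the smallest (0.049022 mol): C 2.500, H 2.000, O 1.000
Multiplying each by 2 gives whole numbers: C 5.00, H 4.00, O 2.00
Empirical formula: C5H4O2
Empirical-formula mass = 96.08 g/mol; 96 ÷ 96.08 ≈ 1, so the molecular formula is C5H4O2.

C5H4O2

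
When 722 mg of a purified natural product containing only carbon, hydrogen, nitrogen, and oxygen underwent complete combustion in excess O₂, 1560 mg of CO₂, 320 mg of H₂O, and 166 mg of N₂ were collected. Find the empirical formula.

C6H6N2O

mol C = 1.56 g CO₂ ÷ 44.009 g/mol = 0.03545 mol
mol H = 2 × 0.320 g H₂O ÷ 18.015 g/mol = 0.03553 mol
mol N = 2 × 0.166 g N₂ ÷ 28.014 g/mol = 0.01185 mol
mass O = 0.722 − (0.4258 + 0.03581 + 0.1660) = 0.09443 g → mol O = 0.09443 ÷ 15.999 = 0.005902 mol
Divide by the smallest (0.005902 mol): C 6.006, H 6.019, N 2.008, O 1.000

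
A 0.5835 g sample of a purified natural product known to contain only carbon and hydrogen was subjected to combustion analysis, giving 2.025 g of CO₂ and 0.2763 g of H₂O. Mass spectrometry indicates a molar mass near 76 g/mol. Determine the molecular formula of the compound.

mol C = 2.025 g CO₂ ÷ 44.009 g/mol = 0.046013 mol
mol H = 2 × 0.2763 g H₂O ÷ 18.015 g/mol = 0.030674 mol
Divide by the smallest (0.030674 mol): C 1.500, H 1.000
Multiplying each by 2 gives whole numbers: C 3.00, H 2.00
Empirical formula: C3H2
Empirical-formula mass = 38.05 g/mol; 76 ÷ 38.05 ≈ 2, so the molecular formula is C6H4.

C6H4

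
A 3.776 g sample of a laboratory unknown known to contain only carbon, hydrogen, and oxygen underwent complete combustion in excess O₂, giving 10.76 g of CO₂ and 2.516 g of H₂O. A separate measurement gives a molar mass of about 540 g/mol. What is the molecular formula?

mol C = 10.76 g CO₂ ÷ 44.009 g/mol = 0.24450 mol
mol H = 2 × 2.516 g H₂O ÷ 18.015 g/mol = 0.27932 mol
mass O = 3.776 − (2.9366 + 0.28156) = 0.55781 g → mol O = 0.55781 ÷ 15.999 = 0.034865 mol
Divide by the smallest (0.034865 mol): C 7.013, H 8.012, O 1.000
Empirical formula: C7H8O
Empirical-formula mass = 108.14 g/mol; 540 ÷ 108.14 ≈ 5, so the molecular formula is C35H40O5.

C35H40O5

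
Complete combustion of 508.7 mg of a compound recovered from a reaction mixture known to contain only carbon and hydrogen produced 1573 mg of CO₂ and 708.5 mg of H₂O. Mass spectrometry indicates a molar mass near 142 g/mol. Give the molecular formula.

C10H22

mol C = 1.573 g CO₂ ÷ 44.009 g/mol = 0.035743 mol
mol H = 2 × 0.7085 g H₂O ÷ 18.015 g/mol = 0.078657 mol
Divide by the smallest (0.035743 mol): C 1.000, H 2.201
Multiplying each by 5 gives whole numbers: C 5.00, H 11.00
Empirical formula: C5H11
Empirical-formula mass = 71.14 g/mol; 142 ÷ 71.14 ≈ 2, so the molecular formula is C10H22.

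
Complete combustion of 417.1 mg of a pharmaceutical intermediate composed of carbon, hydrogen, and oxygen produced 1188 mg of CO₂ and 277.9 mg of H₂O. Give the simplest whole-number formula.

mol C = 1.188 g CO₂ ÷ 44.009 g/mol = 0.026994 mol
mol H = 2 × 0.2779 g H₂O ÷ 18.015 g/mol = 0.030852 mol
mass O = 0.4171 − (0.32423 + 0.031099) = 0.061770 g → mol O = 0.061770 ÷ 15.999 = 0.0038609 mol
Divide by the smallest (0.0038609 mol): C 6.992, H 7.991, O 1.000

C7H8O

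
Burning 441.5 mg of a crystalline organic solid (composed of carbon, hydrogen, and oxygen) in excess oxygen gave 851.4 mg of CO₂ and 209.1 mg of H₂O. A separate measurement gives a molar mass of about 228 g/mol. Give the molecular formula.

mol C = 0.8514 g CO₂ ÷ 44.009 g/mol = 0.019346 mol
mol H = 2 × 0.2091 g H₂O ÷ 18.015 g/mol = 0.023214 mol
mass O = 0.4415 − (0.23237 + 0.023400) = 0.18573 g → mol O = 0.18573 ÷ 15.999 = 0.011609 mol
Divide by the smallest (0.011609 mol): C 1.666, H 2.000, O 1.000
Multiplying each by 3 gives whole numbers: C 5.00, H 6.00, O 3.00
Empirical formula: C5H6O3
Empirical-formula mass = 114.10 g/mol; 228 ÷ 114.10 ≈ 2, so the molecular formula is C10H12O6.

C10H12O6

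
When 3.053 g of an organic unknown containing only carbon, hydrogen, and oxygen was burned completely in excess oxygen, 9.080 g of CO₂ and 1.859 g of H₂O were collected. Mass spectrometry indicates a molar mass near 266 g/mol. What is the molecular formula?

mol C = 9.080 g CO₂ ÷ 44.009 g/mol = 0.20632 mol
mol H = 2 × 1.859 g H₂O ÷ 18.015 g/mol = 0.20638 mol
mass O = 3.053 − (2.4781 + 0.20803) = 0.36684 g → mol O = 0.36684 ÷ 15.999 = 0.022929 mol
Divide by the smallest (0.022929 mol): C 8.998, H 9.001, O 1.000
Empirical formula: C9H9O
Empirical-formula mass = 133.17 g/mol; 266 ÷ 133.17 ≈ 2, so the molecular formula is C18H18O2.

C18H18O2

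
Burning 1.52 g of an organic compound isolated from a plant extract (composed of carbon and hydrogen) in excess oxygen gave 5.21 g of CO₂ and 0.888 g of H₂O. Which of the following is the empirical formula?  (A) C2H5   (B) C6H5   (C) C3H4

mol C = 5.21 g CO₂ ÷ 44.009 g/mol = 0.1184 mol
mol H = 2 × 0.888 g H₂O ÷ 18.015 g/mol = 0.09858 mol
Divide by the smallest (0.09858 mol): C 1.201, H 1.000
Multiplying each by 5 gives whole numbers: C 6.00, H 5.00

(B) C6H5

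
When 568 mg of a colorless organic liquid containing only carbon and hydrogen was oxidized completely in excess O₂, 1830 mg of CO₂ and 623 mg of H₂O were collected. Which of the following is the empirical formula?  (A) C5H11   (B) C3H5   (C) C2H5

(B) C3H5

mol C = 1.83 g CO₂ ÷ 44.009 g/mol = 0.04158 mol
mol H = 2 × 0.623 g H₂O ÷ 18.015 g/mol = 0.06916 mol
Divide by the smallest (0.04158 mol): C 1.000, H 1.663
Multiplying each by 3 gives whole numbers: C 3.00, H 4.99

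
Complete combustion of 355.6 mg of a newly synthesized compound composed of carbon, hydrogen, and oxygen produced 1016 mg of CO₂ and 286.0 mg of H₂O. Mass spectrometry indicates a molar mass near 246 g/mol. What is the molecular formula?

C16H22O2

mol C = 1.016 g CO₂ ÷ 44.009 g/mol = 0.023086 mol
mol H = 2 × 0.2860 g H₂O ÷ 18.015 g/mol = 0.031751 mol
mass O = 0.3556 − (0.27729 + 0.032005) = 0.046306 g → mol O = 0.046306 ÷ 15.999 = 0.0028943 mol
Divide by the smallest (0.0028943 mol): C 7.976, H 10.970, O 1.000
Empirical formula: C8H11O
Empirical-formula mass = 123.17 g/mol; 246 ÷ 123.17 ≈ 2, so the molecular formula is C16H22O2.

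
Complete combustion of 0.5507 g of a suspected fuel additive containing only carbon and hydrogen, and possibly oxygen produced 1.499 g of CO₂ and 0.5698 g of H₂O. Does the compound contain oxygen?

mol C = 1.499 g CO₂ ÷ 44.009 g/mol = 0.034061 mol
mol H = 2 × 0.5698 g H₂O ÷ 18.015 g/mol = 0.063258 mol
C and H account for only 0.47287 g of the 0.5507 g sample; the remaining 0.077826 g must be oxygen.

yes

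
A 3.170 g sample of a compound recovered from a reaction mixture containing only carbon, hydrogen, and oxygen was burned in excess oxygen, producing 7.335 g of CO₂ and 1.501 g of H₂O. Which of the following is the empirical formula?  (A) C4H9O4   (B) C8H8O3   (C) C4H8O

mol C = 7.335 g CO₂ ÷ 44.009 g/mol = 0.16667 mol
mol H = 2 × 1.501 g H₂O ÷ 18.015 g/mol = 0.16664 mol
mass O = 3.170 − (2.0019 + 0.16797) = 1.0001 g → mol O = 1.0001 ÷ 15.999 = 0.062513 mol
Divide by the smallest (0.062513 mol): C 2.666, H 2.666, O 1.000
Multiplying each by 3 gives whole numbers: C 8.00, H 8.00, O 3.00

(B) C8H8O3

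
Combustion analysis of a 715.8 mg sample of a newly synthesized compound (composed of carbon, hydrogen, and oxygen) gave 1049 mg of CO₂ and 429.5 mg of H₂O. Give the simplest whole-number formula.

mol C = 1.049 g CO₂ ÷ 44.009 g/mol = 0.023836 mol
mol H = 2 × 0.4295 g H₂O ÷ 18.015 g/mol = 0.047682 mol
mass O = 0.7158 − (0.28629 + 0.048064) = 0.38144 g → mol O = 0.38144 ÷ 15.999 = 0.023842 mol
Divide by the smallest (0.023836 mol): C 1.000, H 2.000, O 1.000

CH2O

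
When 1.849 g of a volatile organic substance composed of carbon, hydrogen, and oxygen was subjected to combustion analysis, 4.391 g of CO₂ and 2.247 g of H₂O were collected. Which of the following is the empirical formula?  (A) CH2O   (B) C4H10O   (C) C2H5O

(B) C4H10O

mol C = 4.391 g CO₂ ÷ 44.009 g/mol = 0.099775 mol
mol H = 2 × 2.247 g H₂O ÷ 18.015 g/mol = 0.24946 mol
mass O = 1.849 − (1.1984 + 0.25145) = 0.39915 g → mol O = 0.39915 ÷ 15.999 = 0.024948 mol
Divide by the smallest (0.024948 mol): C 3.999, H 9.999, O 1.000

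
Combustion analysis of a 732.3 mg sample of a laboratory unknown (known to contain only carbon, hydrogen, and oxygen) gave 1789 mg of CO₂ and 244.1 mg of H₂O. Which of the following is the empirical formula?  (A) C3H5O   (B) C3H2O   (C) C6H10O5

(B) C3H2O

mol C = 1.789 g CO₂ ÷ 44.009 g/mol = 0.040651 mol
mol H = 2 × 0.2441 g H₂O ÷ 18.015 g/mol = 0.027100 mol
mass O = 0.7323 − (0.48826 + 0.027316) = 0.21673 g → mol O = 0.21673 ÷ 15.999 = 0.013546 mol
Divide by the smallest (0.013546 mol): C 3.001, H 2.001, O 1.000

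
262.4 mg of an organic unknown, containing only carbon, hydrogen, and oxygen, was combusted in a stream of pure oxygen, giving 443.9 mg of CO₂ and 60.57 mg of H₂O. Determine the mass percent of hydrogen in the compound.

mol C = 0.4439 g CO₂ ÷ 44.009 g/mol = 0.010087 mol
mol H = 2 × 0.06057 g H₂O ÷ 18.015 g/mol = 0.0067244 mol
mass O = 0.2624 − (0.12115 + 0.0067782) = 0.13447 g → mol O = 0.13447 ÷ 15.999 = 0.0084050 mol
mass % H = 0.0067782 g ÷ 0.2624 g × 100%

2.58%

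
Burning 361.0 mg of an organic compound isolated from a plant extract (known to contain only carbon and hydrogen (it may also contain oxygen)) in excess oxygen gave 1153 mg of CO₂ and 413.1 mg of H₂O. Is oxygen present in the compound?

mol C = 1.153 g CO₂ ÷ 44.009 g/mol = 0.026199 mol
mol H = 2 × 0.4131 g H₂O ÷ 18.015 g/mol = 0.045862 mol
C and H together account for 0.36091 g — essentially the entire 0.3610 g sample — so the compound contains no oxygen.

no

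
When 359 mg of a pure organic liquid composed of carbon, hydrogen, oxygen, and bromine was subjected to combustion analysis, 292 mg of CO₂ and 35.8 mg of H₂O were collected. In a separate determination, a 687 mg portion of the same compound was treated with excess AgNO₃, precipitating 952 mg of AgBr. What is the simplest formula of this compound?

mol C = 0.292 g CO₂ ÷ 44.009 g/mol = 0.006635 mol
mol H = 2 × 0.0358 g H₂O ÷ 18.015 g/mol = 0.003974 mol
From the AgBr data: mol Br per gram of compound = (0.952 ÷ 187.772) ÷ 0.687 = 0.007380 mol/g, so in the 0.359 g combustion sample mol Br = 0.002649 mol
mass O = 0.359 − (0.07969 + 0.004006 + 0.2117) = 0.06360 g → mol O = 0.06360 ÷ 15.999 = 0.003976 mol
Divide by the smallest (0.002649 mol): C 2.504, H 1.500, Br 1.000, O 1.501
Multiplying each by 2 gives whole numbers: C 5.01, H 3.00, Br 2.00, O 3.00

C5H3Br2O3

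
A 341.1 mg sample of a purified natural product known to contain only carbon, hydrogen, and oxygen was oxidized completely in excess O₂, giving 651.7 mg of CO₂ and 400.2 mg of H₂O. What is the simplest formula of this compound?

C2H6O

mol C = 0.6517 g CO₂ ÷ 44.009 g/mol = 0.014808 mol
mol H = 2 × 0.4002 g H₂O ÷ 18.015 g/mol = 0.044430 mol
mass O = 0.3411 − (0.17786 + 0.044785) = 0.11845 g → mol O = 0.11845 ÷ 15.999 = 0.0074037 mol
Divide by the smallest (0.0074037 mol): C 2.000, H 6.001, O 1.000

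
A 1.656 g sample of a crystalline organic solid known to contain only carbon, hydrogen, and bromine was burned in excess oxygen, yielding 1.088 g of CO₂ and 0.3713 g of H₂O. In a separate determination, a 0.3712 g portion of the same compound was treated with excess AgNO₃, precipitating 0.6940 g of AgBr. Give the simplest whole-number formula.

C3H5Br2

mol C = 1.088 g CO₂ ÷ 44.009 g/mol = 0.024722 mol
mol H = 2 × 0.3713 g H₂O ÷ 18.015 g/mol = 0.041221 mol
From the AgBr data: mol Br per gram of compound = (0.6940 ÷ 187.772) ÷ 0.3712 = 0.0099568 mol/g, so in the 1.656 g combustion sample mol Br = 0.016488 mol
Divide by the smallest (0.016488 mol): C 1.499, H 2.500, Br 1.000
Multiplying each by 2 gives whole numbers: C 3.00, H 5.00, Br 2.00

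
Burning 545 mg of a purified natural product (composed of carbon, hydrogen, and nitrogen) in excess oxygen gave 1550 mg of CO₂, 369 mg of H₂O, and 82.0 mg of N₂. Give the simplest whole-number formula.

mol C = 1.55 g CO₂ ÷ 44.009 g/mol = 0.03522 mol
mol H = 2 × 0.369 g H₂O ÷ 18.015 g/mol = 0.04097 mol
mol N = 2 × 0.0820 g N₂ ÷ 28.014 g/mol = 0.005854 mol
Divide by the smallest (0.005854 mol): C 6.016, H 6.998, N 1.000

C6H7N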